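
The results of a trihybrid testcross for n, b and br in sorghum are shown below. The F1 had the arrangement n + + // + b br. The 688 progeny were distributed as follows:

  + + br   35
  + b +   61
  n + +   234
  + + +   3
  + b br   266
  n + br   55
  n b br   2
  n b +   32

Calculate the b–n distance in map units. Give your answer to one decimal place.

10.5 map units

The two rarest classes, + + + and n b br, are the double crossovers. Comparing them with the parentals, only the n allele has switched, so n is the middle locus and the order is b – n – br.
Crossovers in the b–n interval produce the single-crossover classes n b + and + + br (32 + 35 = 67) plus the double crossovers (5).
RF(b–n) = (67 + 5) / 688 = 72/688 = 0.1047 → 10.5 map units.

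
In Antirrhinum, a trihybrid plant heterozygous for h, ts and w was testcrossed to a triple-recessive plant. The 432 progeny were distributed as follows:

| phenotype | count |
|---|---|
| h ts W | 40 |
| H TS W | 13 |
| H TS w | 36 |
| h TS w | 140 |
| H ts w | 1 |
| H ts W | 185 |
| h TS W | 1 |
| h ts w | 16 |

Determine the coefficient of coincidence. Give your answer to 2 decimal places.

0.36

The two most frequent reciprocal classes, H ts W and h TS w, are the parental types, so the F1 was H ts W / h TS w.
The two rarest classes, H ts w and h TS W, are the double crossovers. Comparing them with the parentals, only the w allele has switched, so w is the middle locus and the order is ts – w – h.
ts–w: (29 + 2)/432 = 0.0718; w–h: (76 + 2)/432 = 0.1806.
Expected DCO frequency = 0.0718 × 0.1806 ≈ 0.01297; observed = 2/432 ≈ 0.00463.
Coefficient of coincidence = 0.00463/0.01297 ≈ 0.36.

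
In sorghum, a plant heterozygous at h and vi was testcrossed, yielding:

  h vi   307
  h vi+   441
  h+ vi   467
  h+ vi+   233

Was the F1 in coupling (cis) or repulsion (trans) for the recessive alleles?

trans

The two most frequent classes are h+ vi (467) and h vi+ (441); these are the parental (non-recombinant) types.
So the F1 carried h+ vi on one chromosome and h vi+ on the other — the recessive alleles are on opposite chromosomes (trans / repulsion).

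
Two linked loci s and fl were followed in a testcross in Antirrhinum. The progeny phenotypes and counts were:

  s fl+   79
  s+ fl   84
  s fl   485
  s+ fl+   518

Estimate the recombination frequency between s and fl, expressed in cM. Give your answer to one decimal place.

The two most frequent classes, s+ fl+ (518) and s fl (485), are the parental types, so the F1 was s+ fl+ / s fl.
The recombinant classes are s+ fl and s fl+: 84 + 79 = 163.
Recombination frequency = 163/1166 = 0.1398 ≈ 14.0%, i.e. 14.0 cM.

14.0 cM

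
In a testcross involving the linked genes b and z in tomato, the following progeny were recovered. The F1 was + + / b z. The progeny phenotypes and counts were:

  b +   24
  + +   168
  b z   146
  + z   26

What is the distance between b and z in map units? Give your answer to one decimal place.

13.7 map units

The recombinant classes are + z and b +: 26 + 24 = 50.
Recombination frequency = 50/364 = 0.1374 ≈ 13.7%, i.e. 13.7 map units.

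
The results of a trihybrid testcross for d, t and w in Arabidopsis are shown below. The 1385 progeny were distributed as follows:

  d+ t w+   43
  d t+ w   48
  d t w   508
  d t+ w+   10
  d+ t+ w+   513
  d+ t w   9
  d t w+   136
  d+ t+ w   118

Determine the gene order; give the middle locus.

The two most frequent reciprocal classes, d+ t+ w+ and d t w, are the parental types, so the F1 was d+ t+ w+ / d t w.
The two rarest classes, d t+ w+ and d+ t w, are the double crossovers. Comparing them with the parentals, only the d allele has switched, so d is the middle locus and the order is t – d – w.

d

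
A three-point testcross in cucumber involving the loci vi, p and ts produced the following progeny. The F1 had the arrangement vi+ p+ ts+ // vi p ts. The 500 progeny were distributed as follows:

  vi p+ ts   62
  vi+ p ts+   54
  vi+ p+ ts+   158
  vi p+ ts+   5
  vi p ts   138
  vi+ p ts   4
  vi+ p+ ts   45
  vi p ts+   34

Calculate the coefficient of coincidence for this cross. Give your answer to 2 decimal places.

0.41

The two rarest classes, vi p+ ts+ and vi+ p ts, are the double crossovers. Comparing them with the parentals, only the vi allele has switched, so vi is the middle locus and the order is p – vi – ts.
p–vi: (116 + 9)/500 = 0.2500; vi–ts: (79 + 9)/500 = 0.1760.
Expected DCO frequency = 0.2500 × 0.1760 ≈ 0.04400; observed = 9/500 ≈ 0.01800.
Coefficient of coincidence = 0.01800/0.04400 ≈ 0.41.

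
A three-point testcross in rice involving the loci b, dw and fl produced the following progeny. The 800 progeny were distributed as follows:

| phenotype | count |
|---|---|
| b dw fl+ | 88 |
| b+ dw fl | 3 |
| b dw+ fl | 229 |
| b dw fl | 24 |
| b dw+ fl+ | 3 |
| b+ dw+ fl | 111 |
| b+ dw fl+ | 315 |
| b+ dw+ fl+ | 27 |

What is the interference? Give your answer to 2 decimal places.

0.59

The two most frequent reciprocal classes, b dw+ fl and b+ dw fl+, are the parental types, so the F1 was b dw+ fl / b+ dw fl+.
The two rarest classes, b dw+ fl+ and b+ dw fl, are the double crossovers. Comparing them with the parentals, only the fl allele has switched, so fl is the middle locus and the order is dw – fl – b.
dw–fl: (51 + 6)/800 = 0.0712; fl–b: (199 + 6)/800 = 0.2562.
Expected DCO frequency = 0.0712 × 0.2562 ≈ 0.01824; observed = 6/800 ≈ 0.00750.
Coefficient of coincidence = 0.00750/0.01824 ≈ 0.41; interference = 1 − 0.41 = 0.59.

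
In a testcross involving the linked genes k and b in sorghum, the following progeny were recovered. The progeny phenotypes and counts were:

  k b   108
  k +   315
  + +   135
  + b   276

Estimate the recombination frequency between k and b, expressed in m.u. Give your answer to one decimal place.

The two most frequent classes, + b (276) and k + (315), are the parental types, so the F1 was + b / k +.
The recombinant classes are + + and k b: 135 + 108 = 243.
Recombination frequency = 243/834 = 0.2914 ≈ 29.1%, i.e. 29.1 m.u.

29.1 m.u.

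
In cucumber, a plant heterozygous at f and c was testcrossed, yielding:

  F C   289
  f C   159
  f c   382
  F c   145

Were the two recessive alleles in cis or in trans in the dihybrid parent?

cis

The two most frequent classes are F C (289) and f c (382); these are the parental (non-recombinant) types.
So the F1 carried F C on one chromosome and f c on the other — the recessive alleles are on the same chromosome (cis / coupling).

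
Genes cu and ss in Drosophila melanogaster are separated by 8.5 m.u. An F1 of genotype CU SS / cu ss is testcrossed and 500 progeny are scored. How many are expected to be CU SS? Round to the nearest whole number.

229

A map distance of 8.5 m.u. corresponds to a recombination frequency of 0.085.
The F1 is CU SS / cu ss, so CU SS is a parental gamete class with expected frequency (1 − r)/2 = 0.915/2 = 0.4575.
Expected number = 0.4575 × 500 = 228.75 ≈ 229.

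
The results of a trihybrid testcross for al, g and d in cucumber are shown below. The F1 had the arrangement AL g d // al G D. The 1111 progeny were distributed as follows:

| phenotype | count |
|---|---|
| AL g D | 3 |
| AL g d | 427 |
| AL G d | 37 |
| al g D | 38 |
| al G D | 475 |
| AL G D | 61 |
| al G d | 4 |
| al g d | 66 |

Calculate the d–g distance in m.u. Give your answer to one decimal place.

The two rarest classes, AL g D and al G d, are the double crossovers. Comparing them with the parentals, only the d allele has switched, so d is the middle locus and the order is g – d – al.
Crossovers in the g–d interval produce the single-crossover classes AL G d and al g D (37 + 38 = 75) plus the double crossovers (7).
RF(g–d) = (75 + 7) / 1111 = 82/1111 = 0.0738 → 7.4 m.u.

7.4 m.u.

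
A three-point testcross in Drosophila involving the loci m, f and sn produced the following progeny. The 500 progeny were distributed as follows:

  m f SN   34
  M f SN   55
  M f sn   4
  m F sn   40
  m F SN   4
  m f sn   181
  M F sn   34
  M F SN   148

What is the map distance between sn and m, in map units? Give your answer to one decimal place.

15.2 map units

The two most frequent reciprocal classes, M F SN and m f sn, are the parental types, so the F1 was M F SN / m f sn.
The two rarest classes, m F SN and M f sn, are the double crossovers. Comparing them with the parentals, only the m allele has switched, so m is the middle locus and the order is sn – m – f.
Crossovers in the sn–m interval produce the single-crossover classes M F sn and m f SN (34 + 34 = 68) plus the double crossovers (8).
RF(sn–m) = (68 + 8) / 500 = 76/500 = 0.1520 → 15.2 map units.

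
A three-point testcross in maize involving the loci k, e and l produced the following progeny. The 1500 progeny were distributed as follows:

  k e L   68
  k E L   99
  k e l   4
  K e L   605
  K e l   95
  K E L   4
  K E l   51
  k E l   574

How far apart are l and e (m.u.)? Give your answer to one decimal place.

The two most frequent reciprocal classes, K e L and k E l, are the parental types, so the F1 was K e L / k E l.
The two rarest classes, K E L and k e l, are the double crossovers. Comparing them with the parentals, only the e allele has switched, so e is the middle locus and the order is l – e – k.
Crossovers in the l–e interval produce the single-crossover classes K e l and k E L (95 + 99 = 194) plus the double crossovers (8).
RF(l–e) = (194 + 8) / 1500 = 202/1500 = 0.1347 → 13.5 m.u.

13.5 m.u.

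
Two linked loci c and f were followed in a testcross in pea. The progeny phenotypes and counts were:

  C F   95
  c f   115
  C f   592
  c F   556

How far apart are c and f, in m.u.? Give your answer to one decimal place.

15.5 m.u.

The two most frequent classes, C f (592) and c F (556), are the parental types, so the F1 was C f / c F.
The recombinant classes are C F and c f: 95 + 115 = 210.
Recombination frequency = 210/1358 = 0.1546 ≈ 15.5%, i.e. 15.5 m.u.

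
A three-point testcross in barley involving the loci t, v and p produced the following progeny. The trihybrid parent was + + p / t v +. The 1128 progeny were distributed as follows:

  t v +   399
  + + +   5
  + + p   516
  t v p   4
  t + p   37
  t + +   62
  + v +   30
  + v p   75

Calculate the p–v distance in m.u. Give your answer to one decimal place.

12.9 m.u.

The two rarest classes, + + + and t v p, are the double crossovers. Comparing them with the parentals, only the p allele has switched, so p is the middle locus and the order is v – p – t.
Crossovers in the v–p interval produce the single-crossover classes + v p and t + + (75 + 62 = 137) plus the double crossovers (9).
RF(v–p) = (137 + 9) / 1128 = 146/1128 = 0.1294 → 12.9 m.u.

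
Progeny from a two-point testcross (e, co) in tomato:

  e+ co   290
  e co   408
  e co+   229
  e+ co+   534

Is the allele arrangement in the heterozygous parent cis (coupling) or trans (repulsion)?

The two most frequent classes are e+ co+ (534) and e co (408); these are the parental (non-recombinant) types.
So the F1 carried e+ co+ on one chromosome and e co on the other — the recessive alleles are on the same chromosome (cis / coupling).

cis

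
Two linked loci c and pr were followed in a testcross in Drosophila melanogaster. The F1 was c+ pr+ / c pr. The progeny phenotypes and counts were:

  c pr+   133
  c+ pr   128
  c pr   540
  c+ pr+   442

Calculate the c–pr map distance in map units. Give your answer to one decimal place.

The recombinant classes are c+ pr and c pr+: 128 + 133 = 261.
Recombination frequency = 261/1243 = 0.2100 ≈ 21.0%, i.e. 21.0 map units.

21.0 map units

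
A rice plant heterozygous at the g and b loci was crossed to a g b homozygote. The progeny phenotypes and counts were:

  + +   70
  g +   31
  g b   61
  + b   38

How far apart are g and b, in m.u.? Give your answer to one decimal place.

34.5 m.u.

The two most frequent classes, + + (70) and g b (61), are the parental types, so the F1 was + + / g b.
The recombinant classes are + b and g +: 38 + 31 = 69.
Recombination frequency = 69/200 = 0.3450 ≈ 34.5%, i.e. 34.5 m.u.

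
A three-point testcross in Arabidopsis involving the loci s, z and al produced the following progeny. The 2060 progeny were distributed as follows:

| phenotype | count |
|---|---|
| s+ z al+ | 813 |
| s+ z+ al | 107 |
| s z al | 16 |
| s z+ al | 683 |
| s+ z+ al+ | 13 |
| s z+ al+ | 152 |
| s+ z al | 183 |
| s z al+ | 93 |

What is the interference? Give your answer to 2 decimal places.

The two most frequent reciprocal classes, s z+ al and s+ z al+, are the parental types, so the F1 was s z+ al / s+ z al+.
The two rarest classes, s z al and s+ z+ al+, are the double crossovers. Comparing them with the parentals, only the z allele has switched, so z is the middle locus and the order is al – z – s.
al–z: (335 + 29)/2060 = 0.1767; z–s: (200 + 29)/2060 = 0.1112.
Expected DCO frequency = 0.1767 × 0.1112 ≈ 0.01965; observed = 29/2060 ≈ 0.01408.
Coefficient of coincidence = 0.01408/0.01965 ≈ 0.72; interference = 1 − 0.72 = 0.28.

0.28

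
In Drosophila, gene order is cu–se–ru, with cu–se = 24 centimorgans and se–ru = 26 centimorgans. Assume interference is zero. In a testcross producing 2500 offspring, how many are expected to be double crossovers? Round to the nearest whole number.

Map distances give recombination frequencies of 0.240 and 0.260 for the two intervals.
With no interference, expected double-crossover frequency = 0.240 × 0.260 = 0.06240.
Expected number = 0.06240 × 2500 = 156.00 ≈ 156.

156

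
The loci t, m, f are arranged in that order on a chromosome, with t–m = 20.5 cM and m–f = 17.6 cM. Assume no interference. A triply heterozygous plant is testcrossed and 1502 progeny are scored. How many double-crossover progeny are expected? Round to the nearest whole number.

54

Map distances give recombination frequencies of 0.205 and 0.176 for the two intervals.
With no interference, expected double-crossover frequency = 0.205 × 0.176 = 0.03608.
Expected number = 0.03608 × 1502 = 54.19 ≈ 54.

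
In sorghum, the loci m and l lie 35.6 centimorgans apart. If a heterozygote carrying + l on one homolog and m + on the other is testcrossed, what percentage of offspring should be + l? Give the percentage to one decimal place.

32.2%

A map distance of 35.6 centimorgans corresponds to a recombination frequency of 0.356.
The F1 is + l / m +, so + l is a parental gamete class with expected frequency (1 − r)/2 = 0.644/2 = 0.3220.
That is 0.3220 = 32.2% of the progeny.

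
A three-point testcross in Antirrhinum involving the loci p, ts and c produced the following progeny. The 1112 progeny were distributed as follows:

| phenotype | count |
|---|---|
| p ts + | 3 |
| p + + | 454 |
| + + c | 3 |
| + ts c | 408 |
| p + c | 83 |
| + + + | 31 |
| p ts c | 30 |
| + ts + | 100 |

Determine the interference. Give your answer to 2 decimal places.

0.47

The two most frequent reciprocal classes, + ts c and p + +, are the parental types, so the F1 was + ts c / p + +.
The two rarest classes, + + c and p ts +, are the double crossovers. Comparing them with the parentals, only the ts allele has switched, so ts is the middle locus and the order is p – ts – c.
p–ts: (61 + 6)/1112 = 0.0603; ts–c: (183 + 6)/1112 = 0.1700.
Expected DCO frequency = 0.0603 × 0.1700 ≈ 0.01025; observed = 6/1112 ≈ 0.00540.
Coefficient of coincidence = 0.00540/0.01025 ≈ 0.53; interference = 1 − 0.53 = 0.47.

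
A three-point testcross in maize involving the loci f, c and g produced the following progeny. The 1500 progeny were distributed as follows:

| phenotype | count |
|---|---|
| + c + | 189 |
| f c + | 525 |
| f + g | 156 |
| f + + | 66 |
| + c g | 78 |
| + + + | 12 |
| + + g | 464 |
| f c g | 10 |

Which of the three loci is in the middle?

The two most frequent reciprocal classes, + + g and f c +, are the parental types, so the F1 was + + g / f c +.
The two rarest classes, + + + and f c g, are the double crossovers. Comparing them with the parentals, only the g allele has switched, so g is the middle locus and the order is f – g – c.

g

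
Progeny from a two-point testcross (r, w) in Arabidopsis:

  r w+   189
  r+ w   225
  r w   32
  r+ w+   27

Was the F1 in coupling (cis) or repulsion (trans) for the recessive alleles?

The two most frequent classes are r+ w (225) and r w+ (189); these are the parental (non-recombinant) types.
So the F1 carried r+ w on one chromosome and r w+ on the other — the recessive alleles are on opposite chromosomes (trans / repulsion).

trans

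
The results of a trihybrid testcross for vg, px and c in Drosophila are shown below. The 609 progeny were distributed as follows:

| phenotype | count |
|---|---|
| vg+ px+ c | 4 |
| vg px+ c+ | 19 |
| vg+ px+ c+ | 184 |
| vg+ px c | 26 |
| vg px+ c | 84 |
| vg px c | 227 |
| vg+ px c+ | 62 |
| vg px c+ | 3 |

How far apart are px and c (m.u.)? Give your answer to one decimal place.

25.1 m.u.

The two most frequent reciprocal classes, vg+ px+ c+ and vg px c, are the parental types, so the F1 was vg+ px+ c+ / vg px c.
The two rarest classes, vg+ px+ c and vg px c+, are the double crossovers. Comparing them with the parentals, only the c allele has switched, so c is the middle locus and the order is px – c – vg.
Crossovers in the px–c interval produce the single-crossover classes vg+ px c+ and vg px+ c (62 + 84 = 146) plus the double crossovers (7).
RF(px–c) = (146 + 7) / 609 = 153/609 = 0.2512 → 25.1 m.u.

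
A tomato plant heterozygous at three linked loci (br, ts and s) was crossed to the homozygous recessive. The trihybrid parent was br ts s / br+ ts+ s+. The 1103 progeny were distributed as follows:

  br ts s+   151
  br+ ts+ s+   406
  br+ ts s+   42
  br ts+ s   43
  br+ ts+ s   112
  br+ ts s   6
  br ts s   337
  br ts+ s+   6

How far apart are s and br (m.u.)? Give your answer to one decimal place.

24.9 m.u.

The two rarest classes, br+ ts s and br ts+ s+, are the double crossovers. Comparing them with the parentals, only the br allele has switched, so br is the middle locus and the order is s – br – ts.
Crossovers in the s–br interval produce the single-crossover classes br ts s+ and br+ ts+ s (151 + 112 = 263) plus the double crossovers (12).
RF(s–br) = (263 + 12) / 1103 = 275/1103 = 0.2493 → 24.9 m.u.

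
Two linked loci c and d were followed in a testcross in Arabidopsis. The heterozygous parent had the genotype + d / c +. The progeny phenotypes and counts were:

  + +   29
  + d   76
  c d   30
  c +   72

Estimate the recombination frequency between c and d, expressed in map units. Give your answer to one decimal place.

The recombinant classes are + + and c d: 29 + 30 = 59.
Recombination frequency = 59/207 = 0.2850 ≈ 28.5%, i.e. 28.5 map units.

28.5 map units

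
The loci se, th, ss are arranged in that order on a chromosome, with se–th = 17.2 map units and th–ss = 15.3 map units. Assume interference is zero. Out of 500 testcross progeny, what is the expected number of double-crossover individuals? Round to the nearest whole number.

13

Map distances give recombination frequencies of 0.172 and 0.153 for the two intervals.
With no interference, expected double-crossover frequency = 0.172 × 0.153 = 0.02632.
Expected number = 0.02632 × 500 = 13.16 ≈ 13.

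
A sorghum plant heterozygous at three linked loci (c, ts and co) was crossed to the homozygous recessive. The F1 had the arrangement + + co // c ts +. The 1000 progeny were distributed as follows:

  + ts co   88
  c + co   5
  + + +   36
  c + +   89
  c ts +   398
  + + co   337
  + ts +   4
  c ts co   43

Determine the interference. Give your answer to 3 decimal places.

The two rarest classes, c + co and + ts +, are the double crossovers. Comparing them with the parentals, only the c allele has switched, so c is the middle locus and the order is ts – c – co.
ts–c: (177 + 9)/1000 = 0.1860; c–co: (79 + 9)/1000 = 0.0880.
Expected DCO frequency = 0.1860 × 0.0880 ≈ 0.01637; observed = 9/1000 ≈ 0.00900.
Coefficient of coincidence = 0.00900/0.01637 ≈ 0.550; interference = 1 − 0.550 = 0.450.

0.450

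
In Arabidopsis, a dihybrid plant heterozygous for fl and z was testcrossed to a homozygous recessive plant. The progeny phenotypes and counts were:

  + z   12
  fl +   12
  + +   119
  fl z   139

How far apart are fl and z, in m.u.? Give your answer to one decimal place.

8.5 m.u.

The two most frequent classes, + + (119) and fl z (139), are the parental types, so the F1 was + + / fl z.
The recombinant classes are + z and fl +: 12 + 12 = 24.
Recombination frequency = 24/282 = 0.0851 ≈ 8.5%, i.e. 8.5 m.u.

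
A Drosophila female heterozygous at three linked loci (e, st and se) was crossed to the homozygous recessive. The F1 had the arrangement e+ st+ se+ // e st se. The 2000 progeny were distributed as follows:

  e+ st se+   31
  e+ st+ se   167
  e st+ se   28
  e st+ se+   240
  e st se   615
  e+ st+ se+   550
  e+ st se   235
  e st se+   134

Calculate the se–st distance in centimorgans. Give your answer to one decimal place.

18.0 centimorgans

The two rarest classes, e+ st se+ and e st+ se, are the double crossovers. Comparing them with the parentals, only the st allele has switched, so st is the middle locus and the order is se – st – e.
Crossovers in the se–st interval produce the single-crossover classes e+ st+ se and e st se+ (167 + 134 = 301) plus the double crossovers (59).
RF(se–st) = (301 + 59) / 2000 = 360/2000 = 0.1800 → 18.0 centimorgans.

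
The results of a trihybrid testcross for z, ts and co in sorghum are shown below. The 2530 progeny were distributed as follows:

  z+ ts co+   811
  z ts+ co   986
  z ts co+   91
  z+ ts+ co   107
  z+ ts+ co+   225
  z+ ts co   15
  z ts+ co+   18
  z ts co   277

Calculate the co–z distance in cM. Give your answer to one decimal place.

The two most frequent reciprocal classes, z ts+ co and z+ ts co+, are the parental types, so the F1 was z ts+ co / z+ ts co+.
The two rarest classes, z ts+ co+ and z+ ts co, are the double crossovers. Comparing them with the parentals, only the co allele has switched, so co is the middle locus and the order is ts – co – z.
Crossovers in the co–z interval produce the single-crossover classes z+ ts+ co and z ts co+ (107 + 91 = 198) plus the double crossovers (33).
RF(co–z) = (198 + 33) / 2530 = 231/2530 = 0.0913 → 9.1 cM.

9.1 cM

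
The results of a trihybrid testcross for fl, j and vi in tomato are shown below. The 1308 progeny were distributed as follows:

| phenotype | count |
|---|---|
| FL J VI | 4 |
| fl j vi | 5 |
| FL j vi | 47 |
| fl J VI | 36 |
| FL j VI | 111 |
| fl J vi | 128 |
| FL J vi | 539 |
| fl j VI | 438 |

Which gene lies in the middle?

vi

The two most frequent reciprocal classes, fl j VI and FL J vi, are the parental types, so the F1 was fl j VI / FL J vi.
The two rarest classes, fl j vi and FL J VI, are the double crossovers. Comparing them with the parentals, only the vi allele has switched, so vi is the middle locus and the order is j – vi – fl.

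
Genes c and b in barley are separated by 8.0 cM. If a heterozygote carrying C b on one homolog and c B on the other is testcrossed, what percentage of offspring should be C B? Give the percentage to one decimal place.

A map distance of 8.0 cM corresponds to a recombination frequency of 0.080.
The F1 is C b / c B, so C B is a recombinant gamete class with expected frequency r/2 = 0.080/2 = 0.0400.
That is 0.0400 = 4.0% of the progeny.

4.0%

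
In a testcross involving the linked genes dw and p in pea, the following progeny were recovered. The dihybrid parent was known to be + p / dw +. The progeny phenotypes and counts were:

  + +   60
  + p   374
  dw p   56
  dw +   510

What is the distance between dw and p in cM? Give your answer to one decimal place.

The recombinant classes are + + and dw p: 60 + 56 = 116.
Recombination frequency = 116/1000 = 0.1160 ≈ 11.6%, i.e. 11.6 cM.

11.6 cM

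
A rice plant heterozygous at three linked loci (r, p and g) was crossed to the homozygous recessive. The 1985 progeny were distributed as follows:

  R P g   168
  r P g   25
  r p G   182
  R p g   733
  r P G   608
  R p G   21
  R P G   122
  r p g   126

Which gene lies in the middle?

The two most frequent reciprocal classes, R p g and r P G, are the parental types, so the F1 was R p g / r P G.
The two rarest classes, R p G and r P g, are the double crossovers. Comparing them with the parentals, only the g allele has switched, so g is the middle locus and the order is p – g – r.

g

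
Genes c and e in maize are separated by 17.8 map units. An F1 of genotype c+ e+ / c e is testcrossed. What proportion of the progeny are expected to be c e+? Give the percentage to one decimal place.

8.9%

A map distance of 17.8 map units corresponds to a recombination frequency of 0.178.
The F1 is c+ e+ / c e, so c e+ is a recombinant gamete class with expected frequency r/2 = 0.178/2 = 0.0890.
That is 0.0890 = 8.9% of the progeny.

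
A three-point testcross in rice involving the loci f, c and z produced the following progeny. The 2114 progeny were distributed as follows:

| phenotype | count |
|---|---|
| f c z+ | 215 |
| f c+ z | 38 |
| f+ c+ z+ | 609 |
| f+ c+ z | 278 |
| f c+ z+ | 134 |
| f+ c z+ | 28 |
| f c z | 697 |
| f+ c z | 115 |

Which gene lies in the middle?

c

The two most frequent reciprocal classes, f+ c+ z+ and f c z, are the parental types, so the F1 was f+ c+ z+ / f c z.
The two rarest classes, f+ c z+ and f c+ z, are the double crossovers. Comparing them with the parentals, only the c allele has switched, so c is the middle locus and the order is z – c – f.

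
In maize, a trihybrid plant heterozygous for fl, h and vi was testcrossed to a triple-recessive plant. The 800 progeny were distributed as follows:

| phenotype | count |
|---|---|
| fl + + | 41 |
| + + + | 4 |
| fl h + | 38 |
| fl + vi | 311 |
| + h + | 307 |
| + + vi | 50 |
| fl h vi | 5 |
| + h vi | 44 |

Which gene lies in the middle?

The two most frequent reciprocal classes, + h + and fl + vi, are the parental types, so the F1 was + h + / fl + vi.
The two rarest classes, + + + and fl h vi, are the double crossovers. Comparing them with the parentals, only the h allele has switched, so h is the middle locus and the order is vi – h – fl.

h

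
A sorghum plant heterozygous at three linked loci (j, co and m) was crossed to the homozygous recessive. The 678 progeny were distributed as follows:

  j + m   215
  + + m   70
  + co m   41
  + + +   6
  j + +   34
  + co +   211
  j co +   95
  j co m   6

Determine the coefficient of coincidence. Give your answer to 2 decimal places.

0.53

The two most frequent reciprocal classes, + co + and j + m, are the parental types, so the F1 was + co + / j + m.
The two rarest classes, + + + and j co m, are the double crossovers. Comparing them with the parentals, only the co allele has switched, so co is the middle locus and the order is m – co – j.
m–co: (75 + 12)/678 = 0.1283; co–j: (165 + 12)/678 = 0.2611.
Expected DCO frequency = 0.1283 × 0.2611 ≈ 0.03350; observed = 12/678 ≈ 0.01770.
Coefficient of coincidence = 0.01770/0.03350 ≈ 0.53.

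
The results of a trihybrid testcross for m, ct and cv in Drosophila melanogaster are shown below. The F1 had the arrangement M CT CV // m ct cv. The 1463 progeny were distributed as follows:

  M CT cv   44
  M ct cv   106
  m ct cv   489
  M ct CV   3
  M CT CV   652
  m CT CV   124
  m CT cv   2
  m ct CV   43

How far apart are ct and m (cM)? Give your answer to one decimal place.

16.1 cM

The two rarest classes, M ct CV and m CT cv, are the double crossovers. Comparing them with the parentals, only the ct allele has switched, so ct is the middle locus and the order is cv – ct – m.
Crossovers in the ct–m interval produce the single-crossover classes m CT CV and M ct cv (124 + 106 = 230) plus the double crossovers (5).
RF(ct–m) = (230 + 5) / 1463 = 235/1463 = 0.1606 → 16.1 cM.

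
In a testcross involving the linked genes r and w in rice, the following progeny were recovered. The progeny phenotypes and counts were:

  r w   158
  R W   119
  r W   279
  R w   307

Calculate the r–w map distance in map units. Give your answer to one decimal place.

The two most frequent classes, R w (307) and r W (279), are the parental types, so the F1 was R w / r W.
The recombinant classes are R W and r w: 119 + 158 = 277.
Recombination frequency = 277/863 = 0.3210 ≈ 32.1%, i.e. 32.1 map units.

32.1 map units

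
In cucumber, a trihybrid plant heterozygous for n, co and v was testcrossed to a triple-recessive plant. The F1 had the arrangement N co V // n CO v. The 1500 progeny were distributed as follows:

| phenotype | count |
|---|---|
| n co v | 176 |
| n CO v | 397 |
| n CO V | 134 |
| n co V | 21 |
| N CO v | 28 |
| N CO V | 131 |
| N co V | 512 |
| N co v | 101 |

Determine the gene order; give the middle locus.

The two rarest classes, n co V and N CO v, are the double crossovers. Comparing them with the parentals, only the n allele has switched, so n is the middle locus and the order is v – n – co.

n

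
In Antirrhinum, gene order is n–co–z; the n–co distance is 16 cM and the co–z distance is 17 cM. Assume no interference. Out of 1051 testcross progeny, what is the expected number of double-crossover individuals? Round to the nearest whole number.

Map distances give recombination frequencies of 0.160 and 0.170 for the two intervals.
With no interference, expected double-crossover frequency = 0.160 × 0.170 = 0.02720.
Expected number = 0.02720 × 1051 = 28.59 ≈ 29.

29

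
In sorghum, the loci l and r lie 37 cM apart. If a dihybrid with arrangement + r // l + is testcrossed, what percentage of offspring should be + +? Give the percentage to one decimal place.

A map distance of 37 cM corresponds to a recombination frequency of 0.370.
The F1 is + r / l +, so + + is a recombinant gamete class with expected frequency r/2 = 0.370/2 = 0.1850.
That is 0.1850 = 18.5% of the progeny.

18.5%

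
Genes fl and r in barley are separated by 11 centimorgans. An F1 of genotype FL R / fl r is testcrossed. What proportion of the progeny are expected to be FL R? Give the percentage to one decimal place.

44.5%

A map distance of 11 centimorgans corresponds to a recombination frequency of 0.110.
The F1 is FL R / fl r, so FL R is a parental gamete class with expected frequency (1 − r)/2 = 0.890/2 = 0.4450.
That is 0.4450 = 44.5% of the progeny.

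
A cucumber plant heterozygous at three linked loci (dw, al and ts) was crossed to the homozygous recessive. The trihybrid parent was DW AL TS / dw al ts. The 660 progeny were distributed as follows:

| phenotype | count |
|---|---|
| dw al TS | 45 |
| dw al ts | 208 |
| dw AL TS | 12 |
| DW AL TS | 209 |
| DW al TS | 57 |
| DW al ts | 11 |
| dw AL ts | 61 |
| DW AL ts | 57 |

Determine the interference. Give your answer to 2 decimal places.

The two rarest classes, dw AL TS and DW al ts, are the double crossovers. Comparing them with the parentals, only the dw allele has switched, so dw is the middle locus and the order is ts – dw – al.
ts–dw: (102 + 23)/660 = 0.1894; dw–al: (118 + 23)/660 = 0.2136.
Expected DCO frequency = 0.1894 × 0.2136 ≈ 0.04046; observed = 23/660 ≈ 0.03485.
Coefficient of coincidence = 0.03485/0.04046 ≈ 0.86; interference = 1 − 0.86 = 0.14.

0.14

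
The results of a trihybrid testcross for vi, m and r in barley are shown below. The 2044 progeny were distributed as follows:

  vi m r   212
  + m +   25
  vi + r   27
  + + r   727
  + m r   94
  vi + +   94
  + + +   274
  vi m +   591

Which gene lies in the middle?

The two most frequent reciprocal classes, vi m + and + + r, are the parental types, so the F1 was vi m + / + + r.
The two rarest classes, + m + and vi + r, are the double crossovers. Comparing them with the parentals, only the vi allele has switched, so vi is the middle locus and the order is r – vi – m.

vi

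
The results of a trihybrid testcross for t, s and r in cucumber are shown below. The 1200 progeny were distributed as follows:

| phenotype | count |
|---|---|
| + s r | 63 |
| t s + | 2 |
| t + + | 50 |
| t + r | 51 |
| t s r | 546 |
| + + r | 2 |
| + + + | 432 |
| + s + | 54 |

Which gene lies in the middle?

The two most frequent reciprocal classes, + + + and t s r, are the parental types, so the F1 was + + + / t s r.
The two rarest classes, + + r and t s +, are the double crossovers. Comparing them with the parentals, only the r allele has switched, so r is the middle locus and the order is s – r – t.

r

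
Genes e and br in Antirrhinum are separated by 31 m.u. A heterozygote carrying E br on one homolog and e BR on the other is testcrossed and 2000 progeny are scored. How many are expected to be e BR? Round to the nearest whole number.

A map distance of 31 m.u. corresponds to a recombination frequency of 0.310.
The F1 is E br / e BR, so e BR is a parental gamete class with expected frequency (1 − r)/2 = 0.690/2 = 0.3450.
Expected number = 0.3450 × 2000 = 690.00 ≈ 690.

690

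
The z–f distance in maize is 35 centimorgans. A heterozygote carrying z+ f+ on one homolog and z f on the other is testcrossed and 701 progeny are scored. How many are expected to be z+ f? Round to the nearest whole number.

A map distance of 35 centimorgans corresponds to a recombination frequency of 0.350.
The F1 is z+ f+ / z f, so z+ f is a recombinant gamete class with expected frequency r/2 = 0.350/2 = 0.1750.
Expected number = 0.1750 × 701 = 122.67 ≈ 123.

123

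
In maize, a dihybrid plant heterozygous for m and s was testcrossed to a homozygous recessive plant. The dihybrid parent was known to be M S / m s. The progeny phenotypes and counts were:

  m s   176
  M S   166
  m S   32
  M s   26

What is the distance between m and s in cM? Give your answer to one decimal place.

The recombinant classes are M s and m S: 26 + 32 = 58.
Recombination frequency = 58/400 = 0.1450 ≈ 14.5%, i.e. 14.5 cM.

14.5 cM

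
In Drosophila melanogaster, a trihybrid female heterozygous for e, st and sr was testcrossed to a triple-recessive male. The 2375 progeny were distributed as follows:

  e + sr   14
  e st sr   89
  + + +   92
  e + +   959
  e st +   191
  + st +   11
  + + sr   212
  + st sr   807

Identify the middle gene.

sr

The two most frequent reciprocal classes, e + + and + st sr, are the parental types, so the F1 was e + + / + st sr.
The two rarest classes, e + sr and + st +, are the double crossovers. Comparing them with the parentals, only the sr allele has switched, so sr is the middle locus and the order is st – sr – e.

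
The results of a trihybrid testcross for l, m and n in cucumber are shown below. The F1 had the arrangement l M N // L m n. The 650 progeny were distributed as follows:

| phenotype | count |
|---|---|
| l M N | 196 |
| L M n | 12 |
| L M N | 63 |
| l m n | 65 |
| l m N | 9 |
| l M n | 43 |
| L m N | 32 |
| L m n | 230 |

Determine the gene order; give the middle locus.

m

The two rarest classes, l m N and L M n, are the double crossovers. Comparing them with the parentals, only the m allele has switched, so m is the middle locus and the order is n – m – l.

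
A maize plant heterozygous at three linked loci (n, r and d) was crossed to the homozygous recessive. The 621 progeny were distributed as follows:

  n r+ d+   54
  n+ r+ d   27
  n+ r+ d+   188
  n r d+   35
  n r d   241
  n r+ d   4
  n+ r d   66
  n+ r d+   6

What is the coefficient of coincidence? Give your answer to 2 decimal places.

The two most frequent reciprocal classes, n+ r+ d+ and n r d, are the parental types, so the F1 was n+ r+ d+ / n r d.
The two rarest classes, n+ r d+ and n r+ d, are the double crossovers. Comparing them with the parentals, only the r allele has switched, so r is the middle locus and the order is d – r – n.
d–r: (62 + 10)/621 = 0.1159; r–n: (120 + 10)/621 = 0.2093.
Expected DCO frequency = 0.1159 × 0.2093 ≈ 0.02426; observed = 10/621 ≈ 0.01610.
Coefficient of coincidence = 0.01610/0.02426 ≈ 0.66.

0.66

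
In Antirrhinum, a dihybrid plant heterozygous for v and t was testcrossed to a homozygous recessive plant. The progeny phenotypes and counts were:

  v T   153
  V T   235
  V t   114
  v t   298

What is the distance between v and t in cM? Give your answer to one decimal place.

The two most frequent classes, V T (235) and v t (298), are the parental types, so the F1 was V T / v t.
The recombinant classes are V t and v T: 114 + 153 = 267.
Recombination frequency = 267/800 = 0.3337 ≈ 33.4%, i.e. 33.4 cM.

33.4 cM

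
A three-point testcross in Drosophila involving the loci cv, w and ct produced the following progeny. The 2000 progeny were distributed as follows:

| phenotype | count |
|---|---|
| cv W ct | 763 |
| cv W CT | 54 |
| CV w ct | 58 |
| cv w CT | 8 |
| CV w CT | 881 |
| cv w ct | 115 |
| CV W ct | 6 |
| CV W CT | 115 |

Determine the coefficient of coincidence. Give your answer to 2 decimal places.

The two most frequent reciprocal classes, CV w CT and cv W ct, are the parental types, so the F1 was CV w CT / cv W ct.
The two rarest classes, cv w CT and CV W ct, are the double crossovers. Comparing them with the parentals, only the cv allele has switched, so cv is the middle locus and the order is w – cv – ct.
w–cv: (230 + 14)/2000 = 0.1220; cv–ct: (112 + 14)/2000 = 0.0630.
Expected DCO frequency = 0.1220 × 0.0630 ≈ 0.00769; observed = 14/2000 ≈ 0.00700.
Coefficient of coincidence = 0.00700/0.00769 ≈ 0.91.

0.91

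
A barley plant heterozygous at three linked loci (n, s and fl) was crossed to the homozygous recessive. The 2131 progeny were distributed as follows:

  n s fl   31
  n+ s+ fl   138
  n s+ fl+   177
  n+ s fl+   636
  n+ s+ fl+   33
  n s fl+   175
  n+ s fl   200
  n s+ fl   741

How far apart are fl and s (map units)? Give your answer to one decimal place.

The two most frequent reciprocal classes, n s+ fl and n+ s fl+, are the parental types, so the F1 was n s+ fl / n+ s fl+.
The two rarest classes, n s fl and n+ s+ fl+, are the double crossovers. Comparing them with the parentals, only the s allele has switched, so s is the middle locus and the order is n – s – fl.
Crossovers in the s–fl interval produce the single-crossover classes n s+ fl+ and n+ s fl (177 + 200 = 377) plus the double crossovers (64).
RF(s–fl) = (377 + 64) / 2131 = 441/2131 = 0.2069 → 20.7 map units.

20.7 map units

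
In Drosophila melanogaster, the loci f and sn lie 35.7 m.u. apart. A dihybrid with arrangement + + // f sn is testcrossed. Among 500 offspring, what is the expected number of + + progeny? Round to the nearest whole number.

161

A map distance of 35.7 m.u. corresponds to a recombination frequency of 0.357.
The F1 is + + / f sn, so + + is a parental gamete class with expected frequency (1 − r)/2 = 0.643/2 = 0.3215.
Expected number = 0.3215 × 500 = 160.75 ≈ 161.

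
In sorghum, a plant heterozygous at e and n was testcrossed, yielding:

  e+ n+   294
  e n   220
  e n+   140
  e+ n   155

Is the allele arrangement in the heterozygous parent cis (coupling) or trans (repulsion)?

cis

The two most frequent classes are e+ n+ (294) and e n (220); these are the parental (non-recombinant) types.
So the F1 carried e+ n+ on one chromosome and e n on the other — the recessive alleles are on the same chromosome (cis / coupling).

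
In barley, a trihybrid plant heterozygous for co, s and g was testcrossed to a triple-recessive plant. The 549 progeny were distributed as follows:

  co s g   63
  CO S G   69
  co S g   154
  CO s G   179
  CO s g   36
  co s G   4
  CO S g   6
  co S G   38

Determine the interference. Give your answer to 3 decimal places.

The two most frequent reciprocal classes, CO s G and co S g, are the parental types, so the F1 was CO s G / co S g.
The two rarest classes, co s G and CO S g, are the double crossovers. Comparing them with the parentals, only the co allele has switched, so co is the middle locus and the order is g – co – s.
g–co: (74 + 10)/549 = 0.1530; co–s: (132 + 10)/549 = 0.2587.
Expected DCO frequency = 0.1530 × 0.2587 ≈ 0.03958; observed = 10/549 ≈ 0.01821.
Coefficient of coincidence = 0.01821/0.03958 ≈ 0.460; interference = 1 − 0.460 = 0.540.

0.540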